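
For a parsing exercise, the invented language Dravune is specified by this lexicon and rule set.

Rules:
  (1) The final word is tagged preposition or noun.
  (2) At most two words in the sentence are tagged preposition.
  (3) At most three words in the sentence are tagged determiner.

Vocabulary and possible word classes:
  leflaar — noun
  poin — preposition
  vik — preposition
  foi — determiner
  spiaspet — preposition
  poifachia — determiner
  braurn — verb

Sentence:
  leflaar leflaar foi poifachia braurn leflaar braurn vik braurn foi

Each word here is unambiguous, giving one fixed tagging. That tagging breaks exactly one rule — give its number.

Fixed tagging: noun noun determiner determiner verb noun verb preposition verb determiner.
Rule check: R1 violated, R2 holds, R3 holds.
Only rule 1 fails.

1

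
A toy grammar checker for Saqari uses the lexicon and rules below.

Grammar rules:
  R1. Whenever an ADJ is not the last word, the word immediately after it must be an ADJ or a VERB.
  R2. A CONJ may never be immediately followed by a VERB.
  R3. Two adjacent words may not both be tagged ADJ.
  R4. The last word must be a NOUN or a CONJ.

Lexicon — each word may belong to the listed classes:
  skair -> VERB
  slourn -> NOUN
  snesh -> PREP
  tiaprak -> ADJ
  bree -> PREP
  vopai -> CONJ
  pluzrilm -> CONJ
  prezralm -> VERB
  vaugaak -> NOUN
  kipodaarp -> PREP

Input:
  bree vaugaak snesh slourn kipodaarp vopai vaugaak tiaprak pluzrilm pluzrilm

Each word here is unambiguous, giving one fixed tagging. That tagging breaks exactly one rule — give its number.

1

Fixed tagging: PREP NOUN PREP NOUN PREP CONJ NOUN ADJ CONJ CONJ.
Rule check: R1 violated, R2 holds, R3 holds, R4 holds.
Only rule 1 fails.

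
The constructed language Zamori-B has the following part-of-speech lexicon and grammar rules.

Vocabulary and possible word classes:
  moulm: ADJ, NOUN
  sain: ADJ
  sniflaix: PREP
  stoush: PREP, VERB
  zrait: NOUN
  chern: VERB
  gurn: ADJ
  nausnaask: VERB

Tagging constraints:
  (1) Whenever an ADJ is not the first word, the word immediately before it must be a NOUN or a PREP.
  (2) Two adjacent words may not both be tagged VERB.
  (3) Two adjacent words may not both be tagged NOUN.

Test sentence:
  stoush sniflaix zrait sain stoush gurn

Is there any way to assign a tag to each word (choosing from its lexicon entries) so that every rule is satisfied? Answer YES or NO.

YES

Candidates per position — 1:stoush {PREP,VERB}; 2:sniflaix {PREP}; 3:zrait {NOUN}; 4:sain {ADJ}; 5:stoush {PREP,VERB}; 6:gurn {ADJ}.
One satisfying assignment: PREP PREP NOUN ADJ PREP ADJ.
Rule-by-rule: rule 1 ✓; rule 2 ✓; rule 3 ✓.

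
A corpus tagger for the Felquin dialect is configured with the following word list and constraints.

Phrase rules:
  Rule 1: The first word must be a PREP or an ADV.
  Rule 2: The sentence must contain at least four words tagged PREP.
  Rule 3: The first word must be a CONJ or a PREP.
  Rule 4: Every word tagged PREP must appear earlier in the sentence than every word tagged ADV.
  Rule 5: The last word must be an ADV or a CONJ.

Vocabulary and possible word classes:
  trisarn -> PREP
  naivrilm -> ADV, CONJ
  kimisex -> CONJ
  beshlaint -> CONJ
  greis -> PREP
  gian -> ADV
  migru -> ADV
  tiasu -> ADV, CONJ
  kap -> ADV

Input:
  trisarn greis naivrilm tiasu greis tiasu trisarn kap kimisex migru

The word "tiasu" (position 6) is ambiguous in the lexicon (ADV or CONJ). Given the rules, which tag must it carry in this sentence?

Candidates per position — 1:trisarn {PREP}; 2:greis {PREP}; 3:naivrilm {ADV,CONJ}; 4:tiasu {ADV,CONJ}; 5:greis {PREP}; 6:tiasu {ADV,CONJ}; 7:trisarn {PREP}; 8:kap {ADV}; 9:kimisex {CONJ}; 10:migru {ADV}.
Position 3: tagging it ADV would leave rule 4 unsatisfiable, so it must be CONJ.
Position 4: tagging it ADV would leave rule 4 unsatisfiable, so it must be CONJ.
Position 6: tagging it ADV would leave rule 4 unsatisfiable, so it must be CONJ.
The unique satisfying tagging is: PREP PREP CONJ CONJ PREP CONJ PREP ADV CONJ ADV.
Rule-by-rule: rule 1 ok; rule 2 ok; rule 3 ok; rule 4 ok; rule 5 ok.

CONJ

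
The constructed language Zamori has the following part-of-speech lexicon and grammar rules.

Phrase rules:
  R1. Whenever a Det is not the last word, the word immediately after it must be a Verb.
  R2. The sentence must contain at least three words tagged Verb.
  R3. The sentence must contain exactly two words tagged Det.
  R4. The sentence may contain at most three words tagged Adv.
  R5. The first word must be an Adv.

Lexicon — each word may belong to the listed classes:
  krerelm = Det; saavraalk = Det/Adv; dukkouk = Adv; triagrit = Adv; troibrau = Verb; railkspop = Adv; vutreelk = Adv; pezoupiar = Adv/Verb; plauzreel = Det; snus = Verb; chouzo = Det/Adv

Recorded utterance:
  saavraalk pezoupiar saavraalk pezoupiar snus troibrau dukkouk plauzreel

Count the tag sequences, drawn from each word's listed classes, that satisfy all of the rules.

2

Candidates per position — 1:saavraalk {Det,Adv}; 2:pezoupiar {Adv,Verb}; 3:saavraalk {Det,Adv}; 4:pezoupiar {Adv,Verb}; 5:snus {Verb}; 6:troibrau {Verb}; 7:dukkouk {Adv}; 8:plauzreel {Det}.
There are 16 candidate sequences in total.
The sequences that satisfy every rule: Adv Adv Det Verb Verb Verb Adv Det; Adv Verb Det Verb Verb Verb Adv Det.
Count = 2.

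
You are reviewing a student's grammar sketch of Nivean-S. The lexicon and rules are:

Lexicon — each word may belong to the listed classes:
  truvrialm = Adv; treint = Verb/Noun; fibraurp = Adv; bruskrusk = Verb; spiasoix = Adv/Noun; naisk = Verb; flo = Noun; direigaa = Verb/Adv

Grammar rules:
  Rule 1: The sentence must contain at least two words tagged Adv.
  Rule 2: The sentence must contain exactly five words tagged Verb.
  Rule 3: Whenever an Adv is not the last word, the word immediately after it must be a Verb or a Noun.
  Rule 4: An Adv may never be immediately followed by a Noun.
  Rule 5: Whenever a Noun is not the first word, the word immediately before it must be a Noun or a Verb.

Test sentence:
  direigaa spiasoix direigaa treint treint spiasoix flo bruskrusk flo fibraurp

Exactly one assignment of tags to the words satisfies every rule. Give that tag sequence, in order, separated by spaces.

Candidates per position — 1:direigaa {Verb,Adv}; 2:spiasoix {Adv,Noun}; 3:direigaa {Verb,Adv}; 4:treint {Verb,Noun}; 5:treint {Verb,Noun}; 6:spiasoix {Adv,Noun}; 7:flo {Noun}; 8:bruskrusk {Verb}; 9:flo {Noun}; 10:fibraurp {Adv}.
Word 1 cannot be Adv — rule 2 would then fail for every completion. It is Verb.
Word 3 cannot be Adv — rule 2 would then fail for every completion. It is Verb.
Word 4 cannot be Noun — rule 2 would then fail for every completion. It is Verb.
Word 5 cannot be Noun — rule 2 would then fail for every completion. It is Verb.
Word 6 cannot be Adv — rule 4 would then fail for every completion. It is Noun.
Word 2 cannot be Noun — rule 1 would then fail for every completion. It is Adv.
The only consistent sequence is: Verb Adv Verb Verb Verb Noun Noun Verb Noun Adv.
Check: rule 1 ✓; rule 2 ✓; rule 3 ✓; rule 4 ✓; rule 5 ✓.

Verb Adv Verb Verb Verb Noun Noun Verb Noun Adv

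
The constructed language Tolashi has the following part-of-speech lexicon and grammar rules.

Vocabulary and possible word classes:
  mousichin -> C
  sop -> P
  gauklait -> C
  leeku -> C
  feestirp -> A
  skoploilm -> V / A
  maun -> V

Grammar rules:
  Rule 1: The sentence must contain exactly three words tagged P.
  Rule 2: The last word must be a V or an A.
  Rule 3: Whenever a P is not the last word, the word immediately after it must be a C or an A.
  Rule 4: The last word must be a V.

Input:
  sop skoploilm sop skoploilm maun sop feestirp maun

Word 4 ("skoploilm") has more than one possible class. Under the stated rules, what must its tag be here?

Candidates per position — 1:sop {P}; 2:skoploilm {V,A}; 3:sop {P}; 4:skoploilm {V,A}; 5:maun {V}; 6:sop {P}; 7:feestirp {A}; 8:maun {V}.
At position 2, choosing V makes rule 3 impossible to satisfy; hence A.
At position 4, choosing V makes rule 3 impossible to satisfy; hence A.
The only consistent sequence is: P A P A V P A V.
Rule-by-rule: rule 1 ✓; rule 2 ✓; rule 3 ✓; rule 4 ✓.

A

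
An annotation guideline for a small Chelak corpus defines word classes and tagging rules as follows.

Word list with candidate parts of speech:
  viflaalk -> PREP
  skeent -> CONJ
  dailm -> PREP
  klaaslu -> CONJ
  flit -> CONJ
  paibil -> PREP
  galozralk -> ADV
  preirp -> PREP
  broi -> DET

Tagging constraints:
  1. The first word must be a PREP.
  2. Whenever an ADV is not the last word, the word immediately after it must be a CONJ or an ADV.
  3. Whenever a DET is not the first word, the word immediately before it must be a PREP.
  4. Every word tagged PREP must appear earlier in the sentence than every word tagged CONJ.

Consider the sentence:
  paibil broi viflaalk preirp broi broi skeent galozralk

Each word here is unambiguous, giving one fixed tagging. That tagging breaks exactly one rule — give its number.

3

Fixed tagging: PREP DET PREP PREP DET DET CONJ ADV.
Checking each rule: R1 holds, R2 holds, R3 violated, R4 holds.
Only rule 3 fails.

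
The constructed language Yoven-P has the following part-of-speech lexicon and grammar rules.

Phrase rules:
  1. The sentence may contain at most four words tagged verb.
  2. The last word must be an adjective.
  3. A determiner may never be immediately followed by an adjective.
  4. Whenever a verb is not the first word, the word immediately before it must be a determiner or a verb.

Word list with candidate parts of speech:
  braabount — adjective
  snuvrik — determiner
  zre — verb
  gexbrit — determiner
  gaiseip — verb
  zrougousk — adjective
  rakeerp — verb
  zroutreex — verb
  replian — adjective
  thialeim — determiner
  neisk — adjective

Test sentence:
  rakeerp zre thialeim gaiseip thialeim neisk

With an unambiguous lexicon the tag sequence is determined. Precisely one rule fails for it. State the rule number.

Fixed tagging: verb verb determiner verb determiner adjective.
Checking each rule: R1 ✓, R2 ✓, R3 ✗, R4 ✓.
Only rule 3 fails.

3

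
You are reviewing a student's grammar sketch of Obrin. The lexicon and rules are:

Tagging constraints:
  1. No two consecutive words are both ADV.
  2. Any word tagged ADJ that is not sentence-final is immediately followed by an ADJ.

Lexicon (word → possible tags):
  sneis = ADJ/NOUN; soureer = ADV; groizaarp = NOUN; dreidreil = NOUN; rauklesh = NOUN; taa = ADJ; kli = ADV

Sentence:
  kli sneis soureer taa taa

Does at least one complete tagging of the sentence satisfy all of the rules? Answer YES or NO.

Candidates per position — 1:kli {ADV}; 2:sneis {ADJ,NOUN}; 3:soureer {ADV}; 4:taa {ADJ}; 5:taa {ADJ}.
One satisfying assignment: ADV NOUN ADV ADJ ADJ.
Checking: rule 1 ✓; rule 2 ✓.

YES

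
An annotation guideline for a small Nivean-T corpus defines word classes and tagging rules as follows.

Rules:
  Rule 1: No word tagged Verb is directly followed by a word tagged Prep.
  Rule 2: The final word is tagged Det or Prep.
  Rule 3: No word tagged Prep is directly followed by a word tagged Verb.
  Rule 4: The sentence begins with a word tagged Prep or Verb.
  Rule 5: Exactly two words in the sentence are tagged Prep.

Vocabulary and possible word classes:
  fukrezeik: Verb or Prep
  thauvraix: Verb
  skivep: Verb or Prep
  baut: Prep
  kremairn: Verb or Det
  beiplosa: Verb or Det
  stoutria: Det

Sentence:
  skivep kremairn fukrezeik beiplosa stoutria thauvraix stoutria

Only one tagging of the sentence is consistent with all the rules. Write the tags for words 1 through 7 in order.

Prep Det Prep Det Det Verb Det

Candidates per position — 1:skivep {Verb,Prep}; 2:kremairn {Verb,Det}; 3:fukrezeik {Verb,Prep}; 4:beiplosa {Verb,Det}; 5:stoutria {Det}; 6:thauvraix {Verb}; 7:stoutria {Det}.
At position 1, choosing Verb makes rule 5 impossible to satisfy; hence Prep.
At position 2, choosing Verb makes rule 3 impossible to satisfy; hence Det.
At position 3, choosing Verb makes rule 5 impossible to satisfy; hence Prep.
At position 4, choosing Verb makes rule 3 impossible to satisfy; hence Det.
The only consistent sequence is: Prep Det Prep Det Det Verb Det.
Checking: rule 1 ok; rule 2 ok; rule 3 ok; rule 4 ok; rule 5 ok.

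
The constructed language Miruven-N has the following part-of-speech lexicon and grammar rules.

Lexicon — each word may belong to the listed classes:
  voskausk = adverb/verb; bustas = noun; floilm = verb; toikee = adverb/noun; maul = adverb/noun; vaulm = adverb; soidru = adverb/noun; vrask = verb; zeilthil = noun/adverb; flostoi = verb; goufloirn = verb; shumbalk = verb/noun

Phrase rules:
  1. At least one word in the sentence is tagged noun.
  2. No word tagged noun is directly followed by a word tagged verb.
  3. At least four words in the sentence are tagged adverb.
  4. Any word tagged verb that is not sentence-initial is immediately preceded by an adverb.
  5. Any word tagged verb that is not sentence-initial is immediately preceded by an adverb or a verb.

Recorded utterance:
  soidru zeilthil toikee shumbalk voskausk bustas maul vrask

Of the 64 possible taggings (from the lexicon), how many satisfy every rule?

7

Candidates per position — 1:soidru {adverb,noun}; 2:zeilthil {noun,adverb}; 3:toikee {adverb,noun}; 4:shumbalk {verb,noun}; 5:voskausk {adverb,verb}; 6:bustas {noun}; 7:maul {adverb,noun}; 8:vrask {verb}.
There are 64 candidate sequences in total.
Checking each against the rules leaves 7 sequences.
Count = 7.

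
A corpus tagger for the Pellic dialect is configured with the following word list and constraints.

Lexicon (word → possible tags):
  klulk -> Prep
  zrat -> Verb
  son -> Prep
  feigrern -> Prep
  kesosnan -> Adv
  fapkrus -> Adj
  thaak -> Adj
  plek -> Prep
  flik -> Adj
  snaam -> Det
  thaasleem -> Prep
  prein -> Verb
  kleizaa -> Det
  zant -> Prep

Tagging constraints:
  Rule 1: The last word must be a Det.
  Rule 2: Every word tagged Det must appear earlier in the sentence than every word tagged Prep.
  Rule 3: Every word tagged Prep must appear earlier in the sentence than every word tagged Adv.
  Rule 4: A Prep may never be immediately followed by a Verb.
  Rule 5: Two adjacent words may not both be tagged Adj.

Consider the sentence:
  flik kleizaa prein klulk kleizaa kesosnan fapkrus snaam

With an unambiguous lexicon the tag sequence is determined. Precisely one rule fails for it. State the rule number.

Fixed tagging: Adj Det Verb Prep Det Adv Adj Det.
Checking each rule: R1 pass, R2 fail, R3 pass, R4 pass, R5 pass.
Only rule 2 fails.

2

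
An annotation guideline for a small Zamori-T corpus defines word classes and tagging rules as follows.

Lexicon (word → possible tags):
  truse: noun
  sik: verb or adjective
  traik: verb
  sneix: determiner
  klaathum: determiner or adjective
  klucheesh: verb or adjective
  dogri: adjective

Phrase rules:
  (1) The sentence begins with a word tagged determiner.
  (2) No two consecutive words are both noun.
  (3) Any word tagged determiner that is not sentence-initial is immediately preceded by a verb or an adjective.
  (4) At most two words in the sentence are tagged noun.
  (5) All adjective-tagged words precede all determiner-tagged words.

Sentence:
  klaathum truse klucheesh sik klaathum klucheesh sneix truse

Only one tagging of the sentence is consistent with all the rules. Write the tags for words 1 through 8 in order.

determiner noun verb verb determiner verb determiner noun

Candidates per position — 1:klaathum {determiner,adjective}; 2:truse {noun}; 3:klucheesh {verb,adjective}; 4:sik {verb,adjective}; 5:klaathum {determiner,adjective}; 6:klucheesh {verb,adjective}; 7:sneix {determiner}; 8:truse {noun}.
Position 1: tagging it adjective would leave rule 1 unsatisfiable, so it must be determiner.
Position 3: tagging it adjective would leave rule 5 unsatisfiable, so it must be verb.
Position 4: tagging it adjective would leave rule 5 unsatisfiable, so it must be verb.
Position 5: tagging it adjective would leave rule 5 unsatisfiable, so it must be determiner.
Position 6: tagging it adjective would leave rule 5 unsatisfiable, so it must be verb.
So the tagging must be: determiner noun verb verb determiner verb determiner noun.
Verifying each rule — rule 1 satisfied; rule 2 satisfied; rule 3 satisfied; rule 4 satisfied; rule 5 satisfied.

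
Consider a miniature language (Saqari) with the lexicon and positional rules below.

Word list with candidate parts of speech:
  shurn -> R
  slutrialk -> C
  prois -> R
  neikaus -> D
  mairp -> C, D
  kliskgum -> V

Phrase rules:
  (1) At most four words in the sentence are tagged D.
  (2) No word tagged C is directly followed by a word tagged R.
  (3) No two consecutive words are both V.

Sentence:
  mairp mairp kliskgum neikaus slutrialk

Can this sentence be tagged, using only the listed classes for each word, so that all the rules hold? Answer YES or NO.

YES

Candidates per position — 1:mairp {C,D}; 2:mairp {C,D}; 3:kliskgum {V}; 4:neikaus {D}; 5:slutrialk {C}.
One satisfying assignment: D C V D C.
Checking: rule 1 satisfied; rule 2 satisfied; rule 3 satisfied.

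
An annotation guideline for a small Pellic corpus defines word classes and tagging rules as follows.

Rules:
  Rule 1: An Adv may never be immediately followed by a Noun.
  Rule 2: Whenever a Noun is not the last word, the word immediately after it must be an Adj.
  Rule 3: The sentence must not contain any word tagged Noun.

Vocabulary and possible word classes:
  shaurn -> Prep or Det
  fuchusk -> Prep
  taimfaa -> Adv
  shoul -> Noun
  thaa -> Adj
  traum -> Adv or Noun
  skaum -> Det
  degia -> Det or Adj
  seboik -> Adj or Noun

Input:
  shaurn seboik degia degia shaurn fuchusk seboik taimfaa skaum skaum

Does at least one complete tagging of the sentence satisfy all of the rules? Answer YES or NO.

Candidates per position — 1:shaurn {Prep,Det}; 2:seboik {Adj,Noun}; 3:degia {Det,Adj}; 4:degia {Det,Adj}; 5:shaurn {Prep,Det}; 6:fuchusk {Prep}; 7:seboik {Adj,Noun}; 8:taimfaa {Adv}; 9:skaum {Det}; 10:skaum {Det}.
One satisfying assignment: Prep Adj Adj Adj Det Prep Adj Adv Det Det.
Verifying each rule — rule 1 ok; rule 2 ok; rule 3 ok.

YES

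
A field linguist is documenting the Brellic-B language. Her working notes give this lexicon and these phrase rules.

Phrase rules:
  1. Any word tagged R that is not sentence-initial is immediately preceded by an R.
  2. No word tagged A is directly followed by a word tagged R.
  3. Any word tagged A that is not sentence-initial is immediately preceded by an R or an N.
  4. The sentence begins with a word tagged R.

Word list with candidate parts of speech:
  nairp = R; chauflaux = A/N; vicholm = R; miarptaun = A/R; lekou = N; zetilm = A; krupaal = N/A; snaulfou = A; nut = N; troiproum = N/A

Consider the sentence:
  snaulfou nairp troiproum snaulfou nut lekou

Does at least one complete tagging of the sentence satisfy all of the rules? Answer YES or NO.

NO

Candidates per position — 1:snaulfou {A}; 2:nairp {R}; 3:troiproum {N,A}; 4:snaulfou {A}; 5:nut {N}; 6:lekou {N}.
Rule 1 cannot be satisfied by any choice of tags from the lexicon.
So there is no consistent tagging.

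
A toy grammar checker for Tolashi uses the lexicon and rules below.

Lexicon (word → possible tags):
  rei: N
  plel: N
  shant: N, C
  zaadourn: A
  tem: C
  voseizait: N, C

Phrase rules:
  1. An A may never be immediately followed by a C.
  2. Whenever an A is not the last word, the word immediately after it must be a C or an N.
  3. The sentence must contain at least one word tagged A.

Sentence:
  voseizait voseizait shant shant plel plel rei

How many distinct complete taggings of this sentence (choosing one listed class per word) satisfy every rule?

0

Candidates per position — 1:voseizait {N,C}; 2:voseizait {N,C}; 3:shant {N,C}; 4:shant {N,C}; 5:plel {N}; 6:plel {N}; 7:rei {N}.
There are 16 candidate sequences in total.
Rule 3 cannot be satisfied by any choice of tags from the lexicon.
So there is no consistent tagging.
Count = 0.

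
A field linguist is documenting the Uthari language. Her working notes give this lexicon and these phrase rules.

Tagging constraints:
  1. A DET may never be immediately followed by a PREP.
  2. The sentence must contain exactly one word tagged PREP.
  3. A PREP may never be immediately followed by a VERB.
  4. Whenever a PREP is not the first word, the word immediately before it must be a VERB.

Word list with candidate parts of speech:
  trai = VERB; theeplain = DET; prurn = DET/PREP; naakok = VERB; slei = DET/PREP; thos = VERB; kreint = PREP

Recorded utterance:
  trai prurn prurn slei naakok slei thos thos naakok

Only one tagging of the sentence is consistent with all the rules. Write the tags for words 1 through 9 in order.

VERB PREP DET DET VERB DET VERB VERB VERB

Candidates per position — 1:trai {VERB}; 2:prurn {DET,PREP}; 3:prurn {DET,PREP}; 4:slei {DET,PREP}; 5:naakok {VERB}; 6:slei {DET,PREP}; 7:thos {VERB}; 8:thos {VERB}; 9:naakok {VERB}.
Position 3: tagging it PREP would leave rule 4 unsatisfiable, so it must be DET.
Position 4: tagging it PREP would leave rule 1 unsatisfiable, so it must be DET.
Position 6: tagging it PREP would leave rule 3 unsatisfiable, so it must be DET.
Position 2: tagging it DET would leave rule 2 unsatisfiable, so it must be PREP.
The only consistent sequence is: VERB PREP DET DET VERB DET VERB VERB VERB.
Checking: rule 1 holds; rule 2 holds; rule 3 holds; rule 4 holds.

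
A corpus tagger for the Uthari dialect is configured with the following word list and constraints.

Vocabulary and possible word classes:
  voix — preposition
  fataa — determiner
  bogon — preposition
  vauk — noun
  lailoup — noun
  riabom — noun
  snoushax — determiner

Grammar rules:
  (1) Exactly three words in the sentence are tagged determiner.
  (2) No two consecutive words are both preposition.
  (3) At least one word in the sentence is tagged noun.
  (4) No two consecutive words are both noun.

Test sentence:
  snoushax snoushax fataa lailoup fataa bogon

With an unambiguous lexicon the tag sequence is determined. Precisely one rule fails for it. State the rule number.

1

Fixed tagging: determiner determiner determiner noun determiner preposition.
Applying the rules: R1 violated, R2 holds, R3 holds, R4 holds.
Only rule 1 fails.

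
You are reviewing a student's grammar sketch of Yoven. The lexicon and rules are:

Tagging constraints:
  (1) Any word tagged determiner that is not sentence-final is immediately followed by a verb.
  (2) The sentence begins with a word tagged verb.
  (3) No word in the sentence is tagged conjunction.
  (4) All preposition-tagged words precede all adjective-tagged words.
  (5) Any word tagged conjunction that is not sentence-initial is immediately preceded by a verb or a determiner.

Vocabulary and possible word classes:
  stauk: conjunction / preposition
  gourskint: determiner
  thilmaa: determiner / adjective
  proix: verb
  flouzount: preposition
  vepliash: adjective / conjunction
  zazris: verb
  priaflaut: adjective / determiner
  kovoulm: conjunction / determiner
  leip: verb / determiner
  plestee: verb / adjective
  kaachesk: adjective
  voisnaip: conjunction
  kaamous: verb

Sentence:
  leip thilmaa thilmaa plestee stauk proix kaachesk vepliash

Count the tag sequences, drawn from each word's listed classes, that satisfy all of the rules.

Candidates per position — 1:leip {verb,determiner}; 2:thilmaa {determiner,adjective}; 3:thilmaa {determiner,adjective}; 4:plestee {verb,adjective}; 5:stauk {conjunction,preposition}; 6:proix {verb}; 7:kaachesk {adjective}; 8:vepliash {adjective,conjunction}.
There are 64 candidate sequences in total.
Every candidate sequence violates at least one rule; no consistent tagging exists.
Count = 0.

0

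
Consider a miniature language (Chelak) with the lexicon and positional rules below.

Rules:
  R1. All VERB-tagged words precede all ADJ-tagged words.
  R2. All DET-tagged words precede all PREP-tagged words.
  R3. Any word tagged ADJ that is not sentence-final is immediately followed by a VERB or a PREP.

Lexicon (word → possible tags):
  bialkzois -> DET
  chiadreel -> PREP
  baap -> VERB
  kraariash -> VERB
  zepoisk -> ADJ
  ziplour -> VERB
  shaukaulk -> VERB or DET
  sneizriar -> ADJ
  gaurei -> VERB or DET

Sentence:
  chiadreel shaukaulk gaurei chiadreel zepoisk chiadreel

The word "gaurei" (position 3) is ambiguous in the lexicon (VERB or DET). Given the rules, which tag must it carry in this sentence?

Candidates per position — 1:chiadreel {PREP}; 2:shaukaulk {VERB,DET}; 3:gaurei {VERB,DET}; 4:chiadreel {PREP}; 5:zepoisk {ADJ}; 6:chiadreel {PREP}.
If word 2 were DET, no tagging could satisfy rule 2; so word 2 is VERB.
If word 3 were DET, no tagging could satisfy rule 2; so word 3 is VERB.
The unique satisfying tagging is: PREP VERB VERB PREP ADJ PREP.
Check: rule 1 holds; rule 2 holds; rule 3 holds.

VERB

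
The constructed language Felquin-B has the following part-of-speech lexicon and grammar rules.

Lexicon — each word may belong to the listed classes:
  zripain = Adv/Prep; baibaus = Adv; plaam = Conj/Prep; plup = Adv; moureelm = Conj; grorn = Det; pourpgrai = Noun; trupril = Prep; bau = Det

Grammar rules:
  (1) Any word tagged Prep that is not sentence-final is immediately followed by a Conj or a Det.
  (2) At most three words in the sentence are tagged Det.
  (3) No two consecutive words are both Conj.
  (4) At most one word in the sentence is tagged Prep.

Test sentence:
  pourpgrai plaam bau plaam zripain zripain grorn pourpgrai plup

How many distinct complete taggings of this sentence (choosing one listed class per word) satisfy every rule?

Candidates per position — 1:pourpgrai {Noun}; 2:plaam {Conj,Prep}; 3:bau {Det}; 4:plaam {Conj,Prep}; 5:zripain {Adv,Prep}; 6:zripain {Adv,Prep}; 7:grorn {Det}; 8:pourpgrai {Noun}; 9:plup {Adv}.
There are 16 candidate sequences in total.
The sequences that satisfy every rule: Noun Conj Det Conj Adv Adv Det Noun Adv; Noun Conj Det Conj Adv Prep Det Noun Adv; Noun Prep Det Conj Adv Adv Det Noun Adv.
Count = 3.

3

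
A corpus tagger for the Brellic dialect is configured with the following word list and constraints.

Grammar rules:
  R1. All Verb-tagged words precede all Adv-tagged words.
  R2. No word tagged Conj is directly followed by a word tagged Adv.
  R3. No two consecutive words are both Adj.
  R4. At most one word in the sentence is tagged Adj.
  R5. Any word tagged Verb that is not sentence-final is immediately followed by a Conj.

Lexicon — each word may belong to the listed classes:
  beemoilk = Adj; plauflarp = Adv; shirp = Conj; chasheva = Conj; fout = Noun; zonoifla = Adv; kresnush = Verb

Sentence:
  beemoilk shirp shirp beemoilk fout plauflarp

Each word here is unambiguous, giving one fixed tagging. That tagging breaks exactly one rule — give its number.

4

Fixed tagging: Adj Conj Conj Adj Noun Adv.
Checking each rule: R1 holds, R2 holds, R3 holds, R4 violated, R5 holds.
Only rule 4 fails.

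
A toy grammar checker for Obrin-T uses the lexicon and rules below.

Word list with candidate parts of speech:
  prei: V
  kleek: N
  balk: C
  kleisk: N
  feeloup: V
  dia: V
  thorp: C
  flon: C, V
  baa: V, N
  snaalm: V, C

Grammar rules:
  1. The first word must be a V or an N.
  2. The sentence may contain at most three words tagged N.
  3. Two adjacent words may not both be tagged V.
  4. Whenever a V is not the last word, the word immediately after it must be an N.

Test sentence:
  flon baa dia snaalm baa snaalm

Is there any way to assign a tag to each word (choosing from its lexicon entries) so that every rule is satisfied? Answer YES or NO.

Candidates per position — 1:flon {C,V}; 2:baa {V,N}; 3:dia {V}; 4:snaalm {V,C}; 5:baa {V,N}; 6:snaalm {V,C}.
Rule 4 cannot be satisfied by any choice of tags from the lexicon.
So there is no consistent tagging.

NO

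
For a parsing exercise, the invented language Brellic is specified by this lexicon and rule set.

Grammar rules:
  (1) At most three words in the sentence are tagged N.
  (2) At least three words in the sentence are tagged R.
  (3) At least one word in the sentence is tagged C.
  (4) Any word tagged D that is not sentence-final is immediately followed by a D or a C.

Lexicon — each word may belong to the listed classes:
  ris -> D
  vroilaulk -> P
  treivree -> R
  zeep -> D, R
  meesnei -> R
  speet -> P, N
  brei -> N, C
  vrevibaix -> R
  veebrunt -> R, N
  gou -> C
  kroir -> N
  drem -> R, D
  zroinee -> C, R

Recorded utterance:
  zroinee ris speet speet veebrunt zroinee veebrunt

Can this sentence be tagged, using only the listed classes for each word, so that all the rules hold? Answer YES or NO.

Candidates per position — 1:zroinee {C,R}; 2:ris {D}; 3:speet {P,N}; 4:speet {P,N}; 5:veebrunt {R,N}; 6:zroinee {C,R}; 7:veebrunt {R,N}.
Rule 4 cannot be satisfied by any choice of tags from the lexicon.
So there is no consistent tagging.

NO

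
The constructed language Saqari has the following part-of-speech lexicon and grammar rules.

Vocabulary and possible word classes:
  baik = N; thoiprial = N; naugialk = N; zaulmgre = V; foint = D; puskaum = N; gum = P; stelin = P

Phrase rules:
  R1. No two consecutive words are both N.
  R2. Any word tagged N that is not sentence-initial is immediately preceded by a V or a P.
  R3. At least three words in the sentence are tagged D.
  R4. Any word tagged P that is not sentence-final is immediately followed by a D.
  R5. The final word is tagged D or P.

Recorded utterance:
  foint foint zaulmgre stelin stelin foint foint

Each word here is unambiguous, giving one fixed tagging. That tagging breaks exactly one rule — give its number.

Fixed tagging: D D V P P D D.
Checking each rule: R1 pass, R2 pass, R3 pass, R4 fail, R5 pass.
Only rule 4 fails.

4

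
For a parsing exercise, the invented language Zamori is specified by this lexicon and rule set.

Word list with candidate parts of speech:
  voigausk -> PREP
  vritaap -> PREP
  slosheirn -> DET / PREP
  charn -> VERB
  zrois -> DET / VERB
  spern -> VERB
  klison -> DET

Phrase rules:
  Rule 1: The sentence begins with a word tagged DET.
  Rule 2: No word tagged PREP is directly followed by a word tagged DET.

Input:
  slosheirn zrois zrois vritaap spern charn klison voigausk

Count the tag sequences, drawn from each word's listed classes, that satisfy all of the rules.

4

Candidates per position — 1:slosheirn {DET,PREP}; 2:zrois {DET,VERB}; 3:zrois {DET,VERB}; 4:vritaap {PREP}; 5:spern {VERB}; 6:charn {VERB}; 7:klison {DET}; 8:voigausk {PREP}.
There are 8 candidate sequences in total.
The sequences that satisfy every rule: DET DET DET PREP VERB VERB DET PREP; DET DET VERB PREP VERB VERB DET PREP; DET VERB DET PREP VERB VERB DET PREP; DET VERB VERB PREP VERB VERB DET PREP.
Count = 4.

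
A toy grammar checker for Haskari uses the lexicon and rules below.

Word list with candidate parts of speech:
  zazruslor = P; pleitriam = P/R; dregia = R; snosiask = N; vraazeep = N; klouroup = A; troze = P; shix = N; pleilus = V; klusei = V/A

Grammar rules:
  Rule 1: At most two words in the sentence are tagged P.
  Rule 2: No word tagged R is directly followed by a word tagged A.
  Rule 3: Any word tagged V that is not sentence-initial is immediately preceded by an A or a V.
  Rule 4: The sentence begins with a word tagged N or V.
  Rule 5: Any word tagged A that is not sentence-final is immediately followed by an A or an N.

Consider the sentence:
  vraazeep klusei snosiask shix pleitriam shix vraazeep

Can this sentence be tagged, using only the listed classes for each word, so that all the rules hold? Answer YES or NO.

YES

Candidates per position — 1:vraazeep {N}; 2:klusei {V,A}; 3:snosiask {N}; 4:shix {N}; 5:pleitriam {P,R}; 6:shix {N}; 7:vraazeep {N}.
One satisfying assignment: N A N N R N N.
Checking: rule 1 holds; rule 2 holds; rule 3 holds; rule 4 holds; rule 5 holds.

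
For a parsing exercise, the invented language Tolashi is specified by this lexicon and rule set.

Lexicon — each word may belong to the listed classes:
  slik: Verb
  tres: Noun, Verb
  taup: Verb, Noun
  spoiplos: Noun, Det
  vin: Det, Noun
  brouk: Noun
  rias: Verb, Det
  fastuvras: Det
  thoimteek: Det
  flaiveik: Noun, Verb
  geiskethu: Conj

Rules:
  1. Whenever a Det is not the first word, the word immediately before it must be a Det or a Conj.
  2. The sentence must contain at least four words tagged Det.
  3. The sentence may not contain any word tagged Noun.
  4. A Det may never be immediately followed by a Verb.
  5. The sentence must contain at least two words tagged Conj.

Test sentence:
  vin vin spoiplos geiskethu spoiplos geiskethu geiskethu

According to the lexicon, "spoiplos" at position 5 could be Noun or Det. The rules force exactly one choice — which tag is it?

Candidates per position — 1:vin {Det,Noun}; 2:vin {Det,Noun}; 3:spoiplos {Noun,Det}; 4:geiskethu {Conj}; 5:spoiplos {Noun,Det}; 6:geiskethu {Conj}; 7:geiskethu {Conj}.
Word 1 cannot be Noun — rule 2 would then fail for every completion. It is Det.
Word 2 cannot be Noun — rule 2 would then fail for every completion. It is Det.
Word 3 cannot be Noun — rule 2 would then fail for every completion. It is Det.
Word 5 cannot be Noun — rule 2 would then fail for every completion. It is Det.
That leaves exactly one tagging: Det Det Det Conj Det Conj Conj.
Checking: rule 1 holds; rule 2 holds; rule 3 holds; rule 4 holds; rule 5 holds.

Det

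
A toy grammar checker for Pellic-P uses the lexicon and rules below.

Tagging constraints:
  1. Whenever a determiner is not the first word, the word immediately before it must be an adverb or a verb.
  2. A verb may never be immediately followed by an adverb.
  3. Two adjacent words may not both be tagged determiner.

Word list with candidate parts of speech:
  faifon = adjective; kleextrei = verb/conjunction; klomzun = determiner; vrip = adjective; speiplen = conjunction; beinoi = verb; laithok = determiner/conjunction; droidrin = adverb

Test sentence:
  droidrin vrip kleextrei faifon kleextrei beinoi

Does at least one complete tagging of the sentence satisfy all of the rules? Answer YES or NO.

YES

Candidates per position — 1:droidrin {adverb}; 2:vrip {adjective}; 3:kleextrei {verb,conjunction}; 4:faifon {adjective}; 5:kleextrei {verb,conjunction}; 6:beinoi {verb}.
One satisfying assignment: adverb adjective verb adjective conjunction verb.
Check: rule 1 ✓; rule 2 ✓; rule 3 ✓.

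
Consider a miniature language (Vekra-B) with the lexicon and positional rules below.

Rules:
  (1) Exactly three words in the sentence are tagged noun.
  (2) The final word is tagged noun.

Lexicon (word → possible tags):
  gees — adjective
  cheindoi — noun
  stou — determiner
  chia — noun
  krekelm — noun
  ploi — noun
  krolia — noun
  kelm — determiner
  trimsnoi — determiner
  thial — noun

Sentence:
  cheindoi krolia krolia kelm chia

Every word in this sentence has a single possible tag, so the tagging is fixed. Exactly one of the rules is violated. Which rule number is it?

Fixed tagging: noun noun noun determiner noun.
Rule check: R1 fails, R2 ok.
Only rule 1 fails.

1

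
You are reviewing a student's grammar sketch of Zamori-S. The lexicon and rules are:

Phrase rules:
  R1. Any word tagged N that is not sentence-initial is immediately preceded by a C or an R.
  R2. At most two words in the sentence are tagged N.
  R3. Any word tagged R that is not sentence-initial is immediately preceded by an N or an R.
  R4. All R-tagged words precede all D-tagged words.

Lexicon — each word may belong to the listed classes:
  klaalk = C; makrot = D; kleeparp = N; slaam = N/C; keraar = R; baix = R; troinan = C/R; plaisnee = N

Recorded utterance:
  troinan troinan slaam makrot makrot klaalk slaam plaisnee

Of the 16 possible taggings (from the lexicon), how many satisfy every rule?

Candidates per position — 1:troinan {C,R}; 2:troinan {C,R}; 3:slaam {N,C}; 4:makrot {D}; 5:makrot {D}; 6:klaalk {C}; 7:slaam {N,C}; 8:plaisnee {N}.
There are 16 candidate sequences in total.
Checking each against the rules leaves 6 sequences.
Count = 6.

6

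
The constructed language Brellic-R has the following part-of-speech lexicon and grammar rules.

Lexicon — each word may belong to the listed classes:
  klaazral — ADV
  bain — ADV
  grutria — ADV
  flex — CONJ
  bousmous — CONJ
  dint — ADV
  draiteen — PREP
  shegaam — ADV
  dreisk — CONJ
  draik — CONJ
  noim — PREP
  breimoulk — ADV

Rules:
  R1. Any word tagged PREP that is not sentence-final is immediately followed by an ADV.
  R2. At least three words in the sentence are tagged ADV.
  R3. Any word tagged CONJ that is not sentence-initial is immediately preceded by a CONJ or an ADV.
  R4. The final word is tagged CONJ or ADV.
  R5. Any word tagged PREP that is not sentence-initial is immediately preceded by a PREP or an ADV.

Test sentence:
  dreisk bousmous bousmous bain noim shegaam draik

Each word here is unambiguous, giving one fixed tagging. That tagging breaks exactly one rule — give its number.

2

Fixed tagging: CONJ CONJ CONJ ADV PREP ADV CONJ.
Checking each rule: R1 pass, R2 fail, R3 pass, R4 pass, R5 pass.
Only rule 2 fails.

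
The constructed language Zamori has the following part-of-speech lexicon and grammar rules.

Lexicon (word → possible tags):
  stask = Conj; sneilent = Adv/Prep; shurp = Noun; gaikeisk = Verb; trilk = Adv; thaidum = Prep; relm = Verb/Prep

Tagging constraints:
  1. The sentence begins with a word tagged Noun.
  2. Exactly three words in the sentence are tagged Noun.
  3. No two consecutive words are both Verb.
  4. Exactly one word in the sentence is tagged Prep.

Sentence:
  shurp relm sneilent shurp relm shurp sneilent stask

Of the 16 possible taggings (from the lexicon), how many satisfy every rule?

4

Candidates per position — 1:shurp {Noun}; 2:relm {Verb,Prep}; 3:sneilent {Adv,Prep}; 4:shurp {Noun}; 5:relm {Verb,Prep}; 6:shurp {Noun}; 7:sneilent {Adv,Prep}; 8:stask {Conj}.
There are 16 candidate sequences in total.
The sequences that satisfy every rule: Noun Verb Adv Noun Verb Noun Prep Conj; Noun Verb Adv Noun Prep Noun Adv Conj; Noun Verb Prep Noun Verb Noun Adv Conj; Noun Prep Adv Noun Verb Noun Adv Conj.
Count = 4.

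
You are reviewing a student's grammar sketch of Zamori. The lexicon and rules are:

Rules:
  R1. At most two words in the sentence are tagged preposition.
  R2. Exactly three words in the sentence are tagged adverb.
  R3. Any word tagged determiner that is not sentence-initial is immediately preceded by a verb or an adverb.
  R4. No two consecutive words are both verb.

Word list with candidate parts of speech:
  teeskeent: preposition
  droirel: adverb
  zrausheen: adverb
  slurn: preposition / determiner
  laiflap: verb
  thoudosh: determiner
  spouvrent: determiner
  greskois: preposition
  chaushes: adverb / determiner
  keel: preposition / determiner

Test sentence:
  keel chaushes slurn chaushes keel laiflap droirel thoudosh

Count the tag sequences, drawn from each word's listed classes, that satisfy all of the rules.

Candidates per position — 1:keel {preposition,determiner}; 2:chaushes {adverb,determiner}; 3:slurn {preposition,determiner}; 4:chaushes {adverb,determiner}; 5:keel {preposition,determiner}; 6:laiflap {verb}; 7:droirel {adverb}; 8:thoudosh {determiner}.
There are 32 candidate sequences in total.
Checking each against the rules leaves 7 sequences.
Count = 7.

7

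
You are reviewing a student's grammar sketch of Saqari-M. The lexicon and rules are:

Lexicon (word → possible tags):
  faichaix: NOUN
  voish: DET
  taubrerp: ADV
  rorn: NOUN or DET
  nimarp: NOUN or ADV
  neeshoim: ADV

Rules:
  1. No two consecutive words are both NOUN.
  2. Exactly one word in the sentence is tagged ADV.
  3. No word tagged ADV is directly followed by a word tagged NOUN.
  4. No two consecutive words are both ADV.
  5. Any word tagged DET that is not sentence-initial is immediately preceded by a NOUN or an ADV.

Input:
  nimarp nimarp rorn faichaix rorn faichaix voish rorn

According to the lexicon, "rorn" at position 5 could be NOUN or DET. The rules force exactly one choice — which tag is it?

DET

Candidates per position — 1:nimarp {NOUN,ADV}; 2:nimarp {NOUN,ADV}; 3:rorn {NOUN,DET}; 4:faichaix {NOUN}; 5:rorn {NOUN,DET}; 6:faichaix {NOUN}; 7:voish {DET}; 8:rorn {NOUN,DET}.
Position 3: tagging it NOUN would leave rule 1 unsatisfiable, so it must be DET.
Position 5: tagging it NOUN would leave rule 1 unsatisfiable, so it must be DET.
Position 8: tagging it DET would leave rule 5 unsatisfiable, so it must be NOUN.
The remaining ambiguous positions (1, 2) are resolved jointly — only one combination satisfies every rule.
The unique satisfying tagging is: NOUN ADV DET NOUN DET NOUN DET NOUN.
Rule-by-rule: rule 1 holds; rule 2 holds; rule 3 holds; rule 4 holds; rule 5 holds.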